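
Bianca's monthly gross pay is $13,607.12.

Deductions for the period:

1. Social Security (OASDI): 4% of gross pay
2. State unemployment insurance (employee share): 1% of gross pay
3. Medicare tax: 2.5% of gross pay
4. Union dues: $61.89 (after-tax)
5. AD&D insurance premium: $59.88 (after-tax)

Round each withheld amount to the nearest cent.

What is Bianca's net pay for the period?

Social Security (OASDI): $13,607.12 × 0.04 = $544.28
Medicare tax: $13,607.12 × 0.025 = $340.18
State unemployment insurance (employee share): $13,607.12 × 0.01 = $136.07
AD&D insurance premium: $59.88
Union dues: $61.89
Total deductions = $544.28 + $340.18 + $136.07 + $59.88 + $61.89 = $1,142.30
Net pay = $13,607.12 − $1,142.30 = $12,464.82

$12,464.82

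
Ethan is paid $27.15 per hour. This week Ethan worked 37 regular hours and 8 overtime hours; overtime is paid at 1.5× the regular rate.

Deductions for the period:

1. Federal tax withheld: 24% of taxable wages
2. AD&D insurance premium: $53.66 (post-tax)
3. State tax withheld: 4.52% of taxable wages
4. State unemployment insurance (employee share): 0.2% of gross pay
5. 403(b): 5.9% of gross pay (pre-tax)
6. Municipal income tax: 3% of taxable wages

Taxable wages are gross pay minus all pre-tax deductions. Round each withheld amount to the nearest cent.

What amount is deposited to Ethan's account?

Regular pay: 37 × $27.15 = $1,004.55
Overtime pay: 8 × $27.15 × 1.5 = $325.80
Gross pay = $1,004.55 + $325.80 = $1,330.35
403(b): $1,330.35 × 0.059 = $78.49
Taxable wages = $1,330.35 − $78.49 = $1,251.86
State tax withheld: $1,251.86 × 0.0452 = $56.58
Municipal income tax: $1,251.86 × 0.03 = $37.56
Federal tax withheld: $1,251.86 × 0.24 = $300.45
State unemployment insurance (employee share): $1,330.35 × 0.002 = $2.66
AD&D insurance premium: $53.66
Total deductions = $78.49 + $56.58 + $37.56 + $300.45 + $2.66 + $53.66 = $529.40
Net pay = $1,330.35 − $529.40 = $800.95

$800.95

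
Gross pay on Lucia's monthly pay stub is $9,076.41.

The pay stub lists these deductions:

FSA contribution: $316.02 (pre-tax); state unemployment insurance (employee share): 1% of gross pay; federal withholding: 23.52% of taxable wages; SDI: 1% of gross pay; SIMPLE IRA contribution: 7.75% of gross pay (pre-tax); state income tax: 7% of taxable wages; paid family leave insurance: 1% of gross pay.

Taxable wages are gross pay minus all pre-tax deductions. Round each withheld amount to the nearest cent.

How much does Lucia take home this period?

$5,325.70

SIMPLE IRA contribution: $9,076.41 × 0.0775 = $703.42
FSA contribution: $316.02
Pre-tax total = $703.42 + $316.02 = $1,019.44
Taxable wages = $9,076.41 − $1,019.44 = $8,056.97
State income tax: $8,056.97 × 0.07 = $563.99
Federal withholding: $8,056.97 × 0.2352 = $1,895.00
State unemployment insurance (employee share): $9,076.41 × 0.01 = $90.76
Paid family leave insurance: $9,076.41 × 0.01 = $90.76
SDI: $9,076.41 × 0.01 = $90.76
Total deductions = $703.42 + $316.02 + $563.99 + $1,895.00 + $90.76 + $90.76 + $90.76 = $3,750.71
Net pay = $9,076.41 − $3,750.71 = $5,325.70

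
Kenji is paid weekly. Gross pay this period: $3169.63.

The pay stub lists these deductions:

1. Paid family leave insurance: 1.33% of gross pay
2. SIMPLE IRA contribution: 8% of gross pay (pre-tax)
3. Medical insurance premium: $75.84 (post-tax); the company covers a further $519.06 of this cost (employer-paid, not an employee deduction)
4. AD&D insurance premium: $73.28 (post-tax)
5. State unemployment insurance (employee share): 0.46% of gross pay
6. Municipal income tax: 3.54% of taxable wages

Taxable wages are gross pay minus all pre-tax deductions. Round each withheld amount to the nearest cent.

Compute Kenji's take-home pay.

$2606.97

SIMPLE IRA contribution: $3169.63 × 0.08 = $253.57
Taxable wages = $3169.63 − $253.57 = $2916.06
Municipal income tax: $2916.06 × 0.0354 = $103.23
Paid family leave insurance: $3169.63 × 0.0133 = $42.16
State unemployment insurance (employee share): $3169.63 × 0.0046 = $14.58
Medical insurance premium: $75.84
AD&D insurance premium: $73.28
(Employer's $519.06 toward medical insurance premium is not withheld from the employee.)
Total deductions = $253.57 + $103.23 + $42.16 + $14.58 + $75.84 + $73.28 = $562.66
Net pay = $3169.63 − $562.66 = $2606.97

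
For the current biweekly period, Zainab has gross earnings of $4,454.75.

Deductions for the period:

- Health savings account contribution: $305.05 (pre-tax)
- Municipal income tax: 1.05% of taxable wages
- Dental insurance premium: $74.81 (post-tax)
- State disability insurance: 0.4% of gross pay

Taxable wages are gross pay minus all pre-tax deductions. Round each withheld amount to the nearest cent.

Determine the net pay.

$4,013.50

Health savings account contribution: $305.05
Taxable wages = $4,454.75 − $305.05 = $4,149.70
Municipal income tax: $4,149.70 × 0.0105 = $43.57
State disability insurance: $4,454.75 × 0.004 = $17.82
Dental insurance premium: $74.81
Total deductions = $305.05 + $43.57 + $17.82 + $74.81 = $441.25
Net pay = $4,454.75 − $441.25 = $4,013.50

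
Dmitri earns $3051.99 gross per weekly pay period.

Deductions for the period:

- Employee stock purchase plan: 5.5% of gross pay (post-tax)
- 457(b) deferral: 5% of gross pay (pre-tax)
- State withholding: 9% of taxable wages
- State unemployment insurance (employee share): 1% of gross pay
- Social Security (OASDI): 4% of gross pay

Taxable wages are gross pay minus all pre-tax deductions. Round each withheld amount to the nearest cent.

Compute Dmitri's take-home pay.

$2317.98

457(b) deferral: $3051.99 × 0.05 = $152.60
Taxable wages = $3051.99 − $152.60 = $2899.39
State withholding: $2899.39 × 0.09 = $260.95
Social Security (OASDI): $3051.99 × 0.04 = $122.08
State unemployment insurance (employee share): $3051.99 × 0.01 = $30.52
Employee stock purchase plan: $3051.99 × 0.055 = $167.86
Total deductions = $152.60 + $260.95 + $122.08 + $30.52 + $167.86 = $734.01
Net pay = $3051.99 − $734.01 = $2317.98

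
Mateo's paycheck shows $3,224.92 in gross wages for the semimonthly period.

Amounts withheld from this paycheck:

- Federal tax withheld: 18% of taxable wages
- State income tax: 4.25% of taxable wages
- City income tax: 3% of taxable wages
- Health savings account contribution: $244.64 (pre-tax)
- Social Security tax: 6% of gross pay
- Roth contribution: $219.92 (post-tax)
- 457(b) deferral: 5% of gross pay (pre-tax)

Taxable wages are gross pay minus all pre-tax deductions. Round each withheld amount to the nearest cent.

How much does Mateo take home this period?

$1,693.80

Health savings account contribution: $244.64
457(b) deferral: $3,224.92 × 0.05 = $161.25
Pre-tax total = $244.64 + $161.25 = $405.89
Taxable wages = $3,224.92 − $405.89 = $2,819.03
State income tax: $2,819.03 × 0.0425 = $119.81
City income tax: $2,819.03 × 0.03 = $84.57
Federal tax withheld: $2,819.03 × 0.18 = $507.43
Social Security tax: $3,224.92 × 0.06 = $193.50
Roth contribution: $219.92
Total deductions = $244.64 + $161.25 + $119.81 + $84.57 + $507.43 + $193.50 + $219.92 = $1,531.12
Net pay = $3,224.92 − $1,531.12 = $1,693.80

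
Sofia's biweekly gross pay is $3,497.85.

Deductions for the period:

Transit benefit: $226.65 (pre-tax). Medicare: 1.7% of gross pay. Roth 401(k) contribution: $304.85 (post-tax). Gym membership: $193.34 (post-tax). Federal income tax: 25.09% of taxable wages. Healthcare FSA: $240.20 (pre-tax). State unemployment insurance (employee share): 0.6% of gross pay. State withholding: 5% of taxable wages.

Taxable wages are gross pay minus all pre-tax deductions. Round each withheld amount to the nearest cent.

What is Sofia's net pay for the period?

$1,540.33

Healthcare FSA: $240.20
Transit benefit: $226.65
Pre-tax total = $240.20 + $226.65 = $466.85
Taxable wages = $3,497.85 − $466.85 = $3,031.00
State withholding: $3,031.00 × 0.05 = $151.55
Federal income tax: $3,031.00 × 0.2509 = $760.48
Medicare: $3,497.85 × 0.017 = $59.46
State unemployment insurance (employee share): $3,497.85 × 0.006 = $20.99
Roth 401(k) contribution: $304.85
Gym membership: $193.34
Total deductions = $240.20 + $226.65 + $151.55 + $760.48 + $59.46 + $20.99 + $304.85 + $193.34 = $1,957.52
Net pay = $3,497.85 − $1,957.52 = $1,540.33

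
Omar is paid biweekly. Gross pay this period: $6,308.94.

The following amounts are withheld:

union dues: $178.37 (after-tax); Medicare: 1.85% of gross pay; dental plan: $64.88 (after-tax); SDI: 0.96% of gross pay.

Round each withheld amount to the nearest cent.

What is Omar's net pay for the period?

Medicare: $6,308.94 × 0.0185 = $116.72
SDI: $6,308.94 × 0.0096 = $60.57
Union dues: $178.37
Dental plan: $64.88
Total deductions = $116.72 + $60.57 + $178.37 + $64.88 = $420.54
Net pay = $6,308.94 − $420.54 = $5,888.40

$5,888.40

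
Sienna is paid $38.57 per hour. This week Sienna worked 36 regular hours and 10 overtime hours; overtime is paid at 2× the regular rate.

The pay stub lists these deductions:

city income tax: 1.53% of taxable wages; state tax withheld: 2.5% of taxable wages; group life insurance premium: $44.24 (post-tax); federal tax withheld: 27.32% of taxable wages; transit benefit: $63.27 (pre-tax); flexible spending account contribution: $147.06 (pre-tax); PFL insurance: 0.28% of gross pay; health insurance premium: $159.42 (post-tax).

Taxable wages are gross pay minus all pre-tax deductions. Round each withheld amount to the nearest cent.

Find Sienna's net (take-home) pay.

$1128.68

Regular pay: 36 × $38.57 = $1388.52
Overtime pay: 10 × $38.57 × 2 = $771.40
Gross pay = $1388.52 + $771.40 = $2159.92
Transit benefit: $63.27
Flexible spending account contribution: $147.06
Pre-tax total = $63.27 + $147.06 = $210.33
Taxable wages = $2159.92 − $210.33 = $1949.59
City income tax: $1949.59 × 0.0153 = $29.83
State tax withheld: $1949.59 × 0.025 = $48.74
Federal tax withheld: $1949.59 × 0.2732 = $532.63
PFL insurance: $2159.92 × 0.0028 = $6.05
Health insurance premium: $159.42
Group life insurance premium: $44.24
Total deductions = $63.27 + $147.06 + $29.83 + $48.74 + $532.63 + $6.05 + $159.42 + $44.24 = $1031.24
Net pay = $2159.92 − $1031.24 = $1128.68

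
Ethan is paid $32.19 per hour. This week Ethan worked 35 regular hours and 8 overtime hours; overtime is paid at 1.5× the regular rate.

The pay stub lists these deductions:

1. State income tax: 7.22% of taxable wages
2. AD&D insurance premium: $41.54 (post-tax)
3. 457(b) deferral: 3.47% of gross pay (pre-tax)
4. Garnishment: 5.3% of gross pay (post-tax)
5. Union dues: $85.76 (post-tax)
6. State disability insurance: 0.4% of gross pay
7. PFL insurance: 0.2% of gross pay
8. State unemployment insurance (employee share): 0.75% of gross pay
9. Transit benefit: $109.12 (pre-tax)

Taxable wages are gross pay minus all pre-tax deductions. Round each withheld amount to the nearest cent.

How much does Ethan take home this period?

$1025.83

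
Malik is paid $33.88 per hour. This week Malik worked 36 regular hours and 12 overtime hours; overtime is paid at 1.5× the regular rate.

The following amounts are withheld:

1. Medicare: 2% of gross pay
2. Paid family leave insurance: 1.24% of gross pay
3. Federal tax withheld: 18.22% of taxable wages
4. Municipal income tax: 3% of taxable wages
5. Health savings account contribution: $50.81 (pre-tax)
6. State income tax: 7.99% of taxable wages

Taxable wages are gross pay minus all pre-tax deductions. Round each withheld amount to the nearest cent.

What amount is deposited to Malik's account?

$1,199.87

Regular pay: 36 × $33.88 = $1,219.68
Overtime pay: 12 × $33.88 × 1.5 = $609.84
Gross pay = $1,219.68 + $609.84 = $1,829.52
Health savings account contribution: $50.81
Taxable wages = $1,829.52 − $50.81 = $1,778.71
Federal tax withheld: $1,778.71 × 0.1822 = $324.08
Municipal income tax: $1,778.71 × 0.03 = $53.36
State income tax: $1,778.71 × 0.0799 = $142.12
Medicare: $1,829.52 × 0.02 = $36.59
Paid family leave insurance: $1,829.52 × 0.0124 = $22.69
Total deductions = $50.81 + $324.08 + $53.36 + $142.12 + $36.59 + $22.69 = $629.65
Net pay = $1,829.52 − $629.65 = $1,199.87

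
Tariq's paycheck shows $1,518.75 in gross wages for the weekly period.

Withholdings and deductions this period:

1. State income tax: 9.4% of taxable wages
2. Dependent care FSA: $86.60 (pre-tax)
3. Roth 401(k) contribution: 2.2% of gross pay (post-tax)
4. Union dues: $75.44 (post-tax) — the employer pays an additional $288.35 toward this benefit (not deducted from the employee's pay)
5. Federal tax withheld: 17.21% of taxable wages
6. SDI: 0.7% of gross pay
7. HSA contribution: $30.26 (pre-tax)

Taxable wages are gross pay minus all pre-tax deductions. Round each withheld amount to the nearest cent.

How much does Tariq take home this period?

HSA contribution: $30.26
Dependent care FSA: $86.60
Pre-tax total = $30.26 + $86.60 = $116.86
Taxable wages = $1,518.75 − $116.86 = $1,401.89
State income tax: $1,401.89 × 0.094 = $131.78
Federal tax withheld: $1,401.89 × 0.1721 = $241.27
SDI: $1,518.75 × 0.007 = $10.63
Roth 401(k) contribution: $1,518.75 × 0.022 = $33.41
Union dues: $75.44
(Employer's $288.35 toward union dues is not withheld from the employee.)
Total deductions = $30.26 + $86.60 + $131.78 + $241.27 + $10.63 + $33.41 + $75.44 = $609.39
Net pay = $1,518.75 − $609.39 = $909.36

$909.36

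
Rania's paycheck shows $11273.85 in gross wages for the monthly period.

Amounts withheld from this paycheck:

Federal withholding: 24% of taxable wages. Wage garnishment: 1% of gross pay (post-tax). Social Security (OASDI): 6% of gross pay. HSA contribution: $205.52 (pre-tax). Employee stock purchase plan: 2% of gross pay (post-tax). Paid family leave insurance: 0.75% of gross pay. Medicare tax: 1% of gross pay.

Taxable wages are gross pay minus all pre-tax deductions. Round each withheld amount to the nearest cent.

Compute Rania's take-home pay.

HSA contribution: $205.52
Taxable wages = $11273.85 − $205.52 = $11068.33
Federal withholding: $11068.33 × 0.24 = $2656.40
Social Security (OASDI): $11273.85 × 0.06 = $676.43
Paid family leave insurance: $11273.85 × 0.0075 = $84.55
Medicare tax: $11273.85 × 0.01 = $112.74
Wage garnishment: $11273.85 × 0.01 = $112.74
Employee stock purchase plan: $11273.85 × 0.02 = $225.48
Total deductions = $205.52 + $2656.40 + $676.43 + $84.55 + $112.74 + $112.74 + $225.48 = $4073.86
Net pay = $11273.85 − $4073.86 = $7199.99

$7199.99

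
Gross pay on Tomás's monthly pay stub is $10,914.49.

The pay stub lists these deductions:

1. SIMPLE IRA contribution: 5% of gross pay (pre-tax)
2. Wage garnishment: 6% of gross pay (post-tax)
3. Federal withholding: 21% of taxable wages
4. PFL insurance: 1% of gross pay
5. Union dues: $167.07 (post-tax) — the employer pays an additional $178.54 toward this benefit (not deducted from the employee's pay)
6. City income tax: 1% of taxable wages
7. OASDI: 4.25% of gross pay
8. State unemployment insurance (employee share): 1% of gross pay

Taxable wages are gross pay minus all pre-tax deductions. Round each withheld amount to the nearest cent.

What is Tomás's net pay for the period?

$6,583.55

SIMPLE IRA contribution: $10,914.49 × 0.05 = $545.72
Taxable wages = $10,914.49 − $545.72 = $10,368.77
Federal withholding: $10,368.77 × 0.21 = $2,177.44
City income tax: $10,368.77 × 0.01 = $103.69
PFL insurance: $10,914.49 × 0.01 = $109.14
OASDI: $10,914.49 × 0.0425 = $463.87
State unemployment insurance (employee share): $10,914.49 × 0.01 = $109.14
Wage garnishment: $10,914.49 × 0.06 = $654.87
Union dues: $167.07
(Employer's $178.54 toward union dues is not withheld from the employee.)
Total deductions = $545.72 + $2,177.44 + $103.69 + $109.14 + $463.87 + $109.14 + $654.87 + $167.07 = $4,330.94
Net pay = $10,914.49 − $4,330.94 = $6,583.55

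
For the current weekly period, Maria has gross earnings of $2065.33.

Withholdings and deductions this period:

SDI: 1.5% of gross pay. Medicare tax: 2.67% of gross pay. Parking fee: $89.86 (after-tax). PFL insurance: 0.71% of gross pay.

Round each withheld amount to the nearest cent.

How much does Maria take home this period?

$1874.69

PFL insurance: $2065.33 × 0.0071 = $14.66
SDI: $2065.33 × 0.015 = $30.98
Medicare tax: $2065.33 × 0.0267 = $55.14
Parking fee: $89.86
Total deductions = $14.66 + $30.98 + $55.14 + $89.86 = $190.64
Net pay = $2065.33 − $190.64 = $1874.69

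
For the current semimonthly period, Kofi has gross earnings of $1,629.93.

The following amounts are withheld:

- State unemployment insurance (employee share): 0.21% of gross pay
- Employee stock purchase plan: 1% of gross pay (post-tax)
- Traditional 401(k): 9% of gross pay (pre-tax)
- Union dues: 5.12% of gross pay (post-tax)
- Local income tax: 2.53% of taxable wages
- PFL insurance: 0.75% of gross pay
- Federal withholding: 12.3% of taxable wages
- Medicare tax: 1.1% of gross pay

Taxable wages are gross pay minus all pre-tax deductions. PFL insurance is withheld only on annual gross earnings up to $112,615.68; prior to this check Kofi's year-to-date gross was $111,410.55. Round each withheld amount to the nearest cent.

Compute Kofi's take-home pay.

Traditional 401(k): $1,629.93 × 0.09 = $146.69
Taxable wages = $1,629.93 − $146.69 = $1,483.24
Federal withholding: $1,483.24 × 0.123 = $182.44
Local income tax: $1,483.24 × 0.0253 = $37.53
Medicare tax: $1,629.93 × 0.011 = $17.93
State unemployment insurance (employee share): $1,629.93 × 0.0021 = $3.42
PFL insurance: only $112,615.68 − $111,410.55 = $1,205.13 of this check is subject → $1,205.13 × 0.0075 = $9.04
Union dues: $1,629.93 × 0.0512 = $83.45
Employee stock purchase plan: $1,629.93 × 0.01 = $16.30
Total deductions = $146.69 + $182.44 + $37.53 + $17.93 + $3.42 + $9.04 + $83.45 + $16.30 = $496.80
Net pay = $1,629.93 − $496.80 = $1,133.13

$1,133.13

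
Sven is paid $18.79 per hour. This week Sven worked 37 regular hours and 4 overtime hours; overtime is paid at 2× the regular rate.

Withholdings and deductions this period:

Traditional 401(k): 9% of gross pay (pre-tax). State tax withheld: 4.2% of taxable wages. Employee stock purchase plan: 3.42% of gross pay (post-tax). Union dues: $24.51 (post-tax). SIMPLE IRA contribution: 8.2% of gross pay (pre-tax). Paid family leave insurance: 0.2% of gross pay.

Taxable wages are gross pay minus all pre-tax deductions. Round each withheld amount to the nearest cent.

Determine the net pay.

$615.59

Regular pay: 37 × $18.79 = $695.23
Overtime pay: 4 × $18.79 × 2 = $150.32
Gross pay = $695.23 + $150.32 = $845.55
Traditional 401(k): $845.55 × 0.09 = $76.10
SIMPLE IRA contribution: $845.55 × 0.082 = $69.34
Pre-tax total = $76.10 + $69.34 = $145.44
Taxable wages = $845.55 − $145.44 = $700.11
State tax withheld: $700.11 × 0.042 = $29.40
Paid family leave insurance: $845.55 × 0.002 = $1.69
Union dues: $24.51
Employee stock purchase plan: $845.55 × 0.0342 = $28.92
Total deductions = $76.10 + $69.34 + $29.40 + $1.69 + $24.51 + $28.92 = $229.96
Net pay = $845.55 − $229.96 = $615.59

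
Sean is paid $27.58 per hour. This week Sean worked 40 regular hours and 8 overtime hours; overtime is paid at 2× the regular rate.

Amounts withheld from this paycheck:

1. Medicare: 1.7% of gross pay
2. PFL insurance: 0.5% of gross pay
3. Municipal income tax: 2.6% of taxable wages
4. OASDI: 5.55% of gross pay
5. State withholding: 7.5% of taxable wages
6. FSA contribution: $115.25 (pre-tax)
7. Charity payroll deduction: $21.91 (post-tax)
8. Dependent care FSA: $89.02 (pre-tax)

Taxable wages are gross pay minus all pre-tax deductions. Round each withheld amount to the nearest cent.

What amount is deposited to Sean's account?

$1,063.23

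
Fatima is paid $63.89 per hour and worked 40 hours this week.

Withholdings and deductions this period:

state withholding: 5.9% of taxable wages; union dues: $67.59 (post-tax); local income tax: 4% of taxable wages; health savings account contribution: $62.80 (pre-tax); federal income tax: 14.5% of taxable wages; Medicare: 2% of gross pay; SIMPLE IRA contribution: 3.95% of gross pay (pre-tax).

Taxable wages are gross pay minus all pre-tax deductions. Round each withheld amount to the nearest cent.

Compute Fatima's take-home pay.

$1,689.54

Gross pay: 40 × $63.89 = $2,555.60
SIMPLE IRA contribution: $2,555.60 × 0.0395 = $100.95
Health savings account contribution: $62.80
Pre-tax total = $100.95 + $62.80 = $163.75
Taxable wages = $2,555.60 − $163.75 = $2,391.85
State withholding: $2,391.85 × 0.059 = $141.12
Federal income tax: $2,391.85 × 0.145 = $346.82
Local income tax: $2,391.85 × 0.04 = $95.67
Medicare: $2,555.60 × 0.02 = $51.11
Union dues: $67.59
Total deductions = $100.95 + $62.80 + $141.12 + $346.82 + $95.67 + $51.11 + $67.59 = $866.06
Net pay = $2,555.60 − $866.06 = $1,689.54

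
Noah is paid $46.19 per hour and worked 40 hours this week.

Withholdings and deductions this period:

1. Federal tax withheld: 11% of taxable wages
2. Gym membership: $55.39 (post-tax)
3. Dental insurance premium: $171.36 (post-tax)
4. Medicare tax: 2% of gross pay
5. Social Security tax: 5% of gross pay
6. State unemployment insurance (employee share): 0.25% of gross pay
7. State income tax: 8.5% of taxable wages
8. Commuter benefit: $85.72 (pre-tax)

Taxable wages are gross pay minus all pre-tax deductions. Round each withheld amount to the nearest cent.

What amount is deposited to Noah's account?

$1057.61

Gross pay: 40 × $46.19 = $1847.60
Commuter benefit: $85.72
Taxable wages = $1847.60 − $85.72 = $1761.88
State income tax: $1761.88 × 0.085 = $149.76
Federal tax withheld: $1761.88 × 0.11 = $193.81
Medicare tax: $1847.60 × 0.02 = $36.95
Social Security tax: $1847.60 × 0.05 = $92.38
State unemployment insurance (employee share): $1847.60 × 0.0025 = $4.62
Gym membership: $55.39
Dental insurance premium: $171.36
Total deductions = $85.72 + $149.76 + $193.81 + $36.95 + $92.38 + $4.62 + $55.39 + $171.36 = $789.99
Net pay = $1847.60 − $789.99 = $1057.61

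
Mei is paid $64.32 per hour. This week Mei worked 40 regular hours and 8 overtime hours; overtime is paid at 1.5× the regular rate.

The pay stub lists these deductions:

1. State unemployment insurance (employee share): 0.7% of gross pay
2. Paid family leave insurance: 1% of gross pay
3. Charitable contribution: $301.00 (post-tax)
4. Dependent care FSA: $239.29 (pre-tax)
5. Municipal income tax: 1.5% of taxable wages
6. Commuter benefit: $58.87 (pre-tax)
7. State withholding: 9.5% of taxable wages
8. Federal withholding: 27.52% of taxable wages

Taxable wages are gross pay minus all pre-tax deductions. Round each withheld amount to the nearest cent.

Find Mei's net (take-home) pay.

Regular pay: 40 × $64.32 = $2,572.80
Overtime pay: 8 × $64.32 × 1.5 = $771.84
Gross pay = $2,572.80 + $771.84 = $3,344.64
Commuter benefit: $58.87
Dependent care FSA: $239.29
Pre-tax total = $58.87 + $239.29 = $298.16
Taxable wages = $3,344.64 − $298.16 = $3,046.48
Municipal income tax: $3,046.48 × 0.015 = $45.70
State withholding: $3,046.48 × 0.095 = $289.42
Federal withholding: $3,046.48 × 0.2752 = $838.39
State unemployment insurance (employee share): $3,344.64 × 0.007 = $23.41
Paid family leave insurance: $3,344.64 × 0.01 = $33.45
Charitable contribution: $301.00
Total deductions = $58.87 + $239.29 + $45.70 + $289.42 + $838.39 + $23.41 + $33.45 + $301.00 = $1,829.53
Net pay = $3,344.64 − $1,829.53 = $1,515.11

$1,515.11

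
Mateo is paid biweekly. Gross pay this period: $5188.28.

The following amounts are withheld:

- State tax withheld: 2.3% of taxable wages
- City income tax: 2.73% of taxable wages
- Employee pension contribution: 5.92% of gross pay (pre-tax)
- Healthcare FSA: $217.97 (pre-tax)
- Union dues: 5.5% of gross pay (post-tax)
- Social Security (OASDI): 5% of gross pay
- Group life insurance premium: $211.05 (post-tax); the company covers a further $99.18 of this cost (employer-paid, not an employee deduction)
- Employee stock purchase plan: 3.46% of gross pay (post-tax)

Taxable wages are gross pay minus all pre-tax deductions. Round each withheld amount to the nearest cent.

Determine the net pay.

$3493.28

Employee pension contribution: $5188.28 × 0.0592 = $307.15
Healthcare FSA: $217.97
Pre-tax total = $307.15 + $217.97 = $525.12
Taxable wages = $5188.28 − $525.12 = $4663.16
City income tax: $4663.16 × 0.0273 = $127.30
State tax withheld: $4663.16 × 0.023 = $107.25
Social Security (OASDI): $5188.28 × 0.05 = $259.41
Employee stock purchase plan: $5188.28 × 0.0346 = $179.51
Union dues: $5188.28 × 0.055 = $285.36
Group life insurance premium: $211.05
(Employer's $99.18 toward group life insurance premium is not withheld from the employee.)
Total deductions = $307.15 + $217.97 + $127.30 + $107.25 + $259.41 + $179.51 + $285.36 + $211.05 = $1695.00
Net pay = $5188.28 − $1695.00 = $3493.28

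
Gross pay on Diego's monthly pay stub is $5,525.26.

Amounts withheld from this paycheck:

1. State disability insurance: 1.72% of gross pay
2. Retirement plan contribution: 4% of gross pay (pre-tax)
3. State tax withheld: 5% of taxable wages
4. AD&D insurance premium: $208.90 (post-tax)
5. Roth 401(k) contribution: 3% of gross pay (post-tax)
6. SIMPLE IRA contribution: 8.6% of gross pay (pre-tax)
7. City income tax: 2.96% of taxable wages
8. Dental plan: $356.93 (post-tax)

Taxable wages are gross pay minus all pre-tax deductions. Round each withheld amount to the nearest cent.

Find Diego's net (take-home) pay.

$3,618.07

SIMPLE IRA contribution: $5,525.26 × 0.086 = $475.17
Retirement plan contribution: $5,525.26 × 0.04 = $221.01
Pre-tax total = $475.17 + $221.01 = $696.18
Taxable wages = $5,525.26 − $696.18 = $4,829.08
State tax withheld: $4,829.08 × 0.05 = $241.45
City income tax: $4,829.08 × 0.0296 = $142.94
State disability insurance: $5,525.26 × 0.0172 = $95.03
Roth 401(k) contribution: $5,525.26 × 0.03 = $165.76
AD&D insurance premium: $208.90
Dental plan: $356.93
Total deductions = $475.17 + $221.01 + $241.45 + $142.94 + $95.03 + $165.76 + $208.90 + $356.93 = $1,907.19
Net pay = $5,525.26 − $1,907.19 = $3,618.07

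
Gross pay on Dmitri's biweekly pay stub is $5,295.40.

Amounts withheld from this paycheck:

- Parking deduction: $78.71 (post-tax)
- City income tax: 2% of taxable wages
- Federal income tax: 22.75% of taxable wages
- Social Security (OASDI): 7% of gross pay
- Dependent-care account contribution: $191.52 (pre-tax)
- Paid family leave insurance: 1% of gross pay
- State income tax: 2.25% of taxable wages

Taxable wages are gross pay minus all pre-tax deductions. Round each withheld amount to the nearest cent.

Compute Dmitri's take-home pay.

$3,223.49

Dependent-care account contribution: $191.52
Taxable wages = $5,295.40 − $191.52 = $5,103.88
State income tax: $5,103.88 × 0.0225 = $114.84
Federal income tax: $5,103.88 × 0.2275 = $1,161.13
City income tax: $5,103.88 × 0.02 = $102.08
Paid family leave insurance: $5,295.40 × 0.01 = $52.95
Social Security (OASDI): $5,295.40 × 0.07 = $370.68
Parking deduction: $78.71
Total deductions = $191.52 + $114.84 + $1,161.13 + $102.08 + $52.95 + $370.68 + $78.71 = $2,071.91
Net pay = $5,295.40 − $2,071.91 = $3,223.49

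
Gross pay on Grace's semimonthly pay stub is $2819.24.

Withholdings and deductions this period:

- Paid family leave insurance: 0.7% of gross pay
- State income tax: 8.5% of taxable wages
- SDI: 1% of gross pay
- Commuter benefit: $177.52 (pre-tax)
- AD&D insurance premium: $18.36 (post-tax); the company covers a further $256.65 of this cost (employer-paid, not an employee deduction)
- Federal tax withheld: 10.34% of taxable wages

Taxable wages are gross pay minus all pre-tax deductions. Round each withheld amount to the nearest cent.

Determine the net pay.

$2077.74

Commuter benefit: $177.52
Taxable wages = $2819.24 − $177.52 = $2641.72
State income tax: $2641.72 × 0.085 = $224.55
Federal tax withheld: $2641.72 × 0.1034 = $273.15
SDI: $2819.24 × 0.01 = $28.19
Paid family leave insurance: $2819.24 × 0.007 = $19.73
AD&D insurance premium: $18.36
(Employer's $256.65 toward AD&D insurance premium is not withheld from the employee.)
Total deductions = $177.52 + $224.55 + $273.15 + $28.19 + $19.73 + $18.36 = $741.50
Net pay = $2819.24 − $741.50 = $2077.74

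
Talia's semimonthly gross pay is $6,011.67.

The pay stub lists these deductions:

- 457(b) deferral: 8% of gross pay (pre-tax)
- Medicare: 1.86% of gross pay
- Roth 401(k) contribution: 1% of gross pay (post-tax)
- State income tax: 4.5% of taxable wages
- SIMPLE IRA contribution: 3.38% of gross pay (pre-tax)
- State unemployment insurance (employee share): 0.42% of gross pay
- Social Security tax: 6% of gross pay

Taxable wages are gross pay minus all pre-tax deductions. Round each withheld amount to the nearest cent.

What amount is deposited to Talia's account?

457(b) deferral: $6,011.67 × 0.08 = $480.93
SIMPLE IRA contribution: $6,011.67 × 0.0338 = $203.19
Pre-tax total = $480.93 + $203.19 = $684.12
Taxable wages = $6,011.67 − $684.12 = $5,327.55
State income tax: $5,327.55 × 0.045 = $239.74
Social Security tax: $6,011.67 × 0.06 = $360.70
State unemployment insurance (employee share): $6,011.67 × 0.0042 = $25.25
Medicare: $6,011.67 × 0.0186 = $111.82
Roth 401(k) contribution: $6,011.67 × 0.01 = $60.12
Total deductions = $480.93 + $203.19 + $239.74 + $360.70 + $25.25 + $111.82 + $60.12 = $1,481.75
Net pay = $6,011.67 − $1,481.75 = $4,529.92

$4,529.92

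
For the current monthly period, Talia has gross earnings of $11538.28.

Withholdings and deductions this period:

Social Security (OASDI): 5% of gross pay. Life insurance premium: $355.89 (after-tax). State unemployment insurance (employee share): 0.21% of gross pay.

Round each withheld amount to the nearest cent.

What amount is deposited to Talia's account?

$10581.25

Social Security (OASDI): $11538.28 × 0.05 = $576.91
State unemployment insurance (employee share): $11538.28 × 0.0021 = $24.23
Life insurance premium: $355.89
Total deductions = $576.91 + $24.23 + $355.89 = $957.03
Net pay = $11538.28 − $957.03 = $10581.25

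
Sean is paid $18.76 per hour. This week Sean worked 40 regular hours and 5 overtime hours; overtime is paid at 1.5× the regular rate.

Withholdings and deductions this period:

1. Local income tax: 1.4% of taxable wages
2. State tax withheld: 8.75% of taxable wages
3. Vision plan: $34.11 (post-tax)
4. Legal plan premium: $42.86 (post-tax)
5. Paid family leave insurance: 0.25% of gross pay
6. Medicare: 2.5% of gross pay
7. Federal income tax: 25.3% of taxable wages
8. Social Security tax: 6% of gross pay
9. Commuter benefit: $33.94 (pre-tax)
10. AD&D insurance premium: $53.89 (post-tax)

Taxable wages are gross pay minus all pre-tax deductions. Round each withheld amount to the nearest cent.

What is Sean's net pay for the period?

Regular pay: 40 × $18.76 = $750.40
Overtime pay: 5 × $18.76 × 1.5 = $140.70
Gross pay = $750.40 + $140.70 = $891.10
Commuter benefit: $33.94
Taxable wages = $891.10 − $33.94 = $857.16
Federal income tax: $857.16 × 0.253 = $216.86
State tax withheld: $857.16 × 0.0875 = $75.00
Local income tax: $857.16 × 0.014 = $12.00
Paid family leave insurance: $891.10 × 0.0025 = $2.23
Medicare: $891.10 × 0.025 = $22.28
Social Security tax: $891.10 × 0.06 = $53.47
Legal plan premium: $42.86
Vision plan: $34.11
AD&D insurance premium: $53.89
Total deductions = $33.94 + $216.86 + $75.00 + $12.00 + $2.23 + $22.28 + $53.47 + $42.86 + $34.11 + $53.89 = $546.64
Net pay = $891.10 − $546.64 = $344.46

$344.46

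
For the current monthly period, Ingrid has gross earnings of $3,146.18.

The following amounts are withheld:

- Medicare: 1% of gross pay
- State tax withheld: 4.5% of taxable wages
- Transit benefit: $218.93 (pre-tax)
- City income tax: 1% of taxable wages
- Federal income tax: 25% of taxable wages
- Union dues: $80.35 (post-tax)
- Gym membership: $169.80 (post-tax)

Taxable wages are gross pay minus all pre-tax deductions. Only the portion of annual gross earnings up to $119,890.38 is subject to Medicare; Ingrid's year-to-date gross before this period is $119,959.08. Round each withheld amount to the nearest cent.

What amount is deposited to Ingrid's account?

$1,784.29

Transit benefit: $218.93
Taxable wages = $3,146.18 − $218.93 = $2,927.25
Federal income tax: $2,927.25 × 0.25 = $731.81
City income tax: $2,927.25 × 0.01 = $29.27
State tax withheld: $2,927.25 × 0.045 = $131.73
Medicare: annual cap $119,890.38 already reached (YTD $119,959.08), so $0.00
Gym membership: $169.80
Union dues: $80.35
Total deductions = $218.93 + $731.81 + $29.27 + $131.73 + $0.00 + $169.80 + $80.35 = $1,361.89
Net pay = $3,146.18 − $1,361.89 = $1,784.29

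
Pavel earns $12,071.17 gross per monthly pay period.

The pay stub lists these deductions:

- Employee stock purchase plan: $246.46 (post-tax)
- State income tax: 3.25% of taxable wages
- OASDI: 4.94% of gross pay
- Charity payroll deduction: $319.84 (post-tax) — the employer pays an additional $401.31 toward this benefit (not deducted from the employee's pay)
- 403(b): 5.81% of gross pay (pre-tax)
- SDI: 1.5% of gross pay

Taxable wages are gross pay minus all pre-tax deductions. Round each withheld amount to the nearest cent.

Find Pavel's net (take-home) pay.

403(b): $12,071.17 × 0.0581 = $701.33
Taxable wages = $12,071.17 − $701.33 = $11,369.84
State income tax: $11,369.84 × 0.0325 = $369.52
OASDI: $12,071.17 × 0.0494 = $596.32
SDI: $12,071.17 × 0.015 = $181.07
Charity payroll deduction: $319.84
Employee stock purchase plan: $246.46
(Employer's $401.31 toward charity payroll deduction is not withheld from the employee.)
Total deductions = $701.33 + $369.52 + $596.32 + $181.07 + $319.84 + $246.46 = $2,414.54
Net pay = $12,071.17 − $2,414.54 = $9,656.63

$9,656.63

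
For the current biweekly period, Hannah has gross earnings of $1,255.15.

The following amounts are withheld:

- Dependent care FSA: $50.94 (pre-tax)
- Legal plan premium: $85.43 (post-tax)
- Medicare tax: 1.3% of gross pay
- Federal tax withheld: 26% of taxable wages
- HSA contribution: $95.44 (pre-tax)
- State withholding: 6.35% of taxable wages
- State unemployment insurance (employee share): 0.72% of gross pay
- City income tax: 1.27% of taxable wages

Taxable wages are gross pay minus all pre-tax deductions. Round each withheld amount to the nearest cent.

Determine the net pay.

Dependent care FSA: $50.94
HSA contribution: $95.44
Pre-tax total = $50.94 + $95.44 = $146.38
Taxable wages = $1,255.15 − $146.38 = $1,108.77
State withholding: $1,108.77 × 0.0635 = $70.41
City income tax: $1,108.77 × 0.0127 = $14.08
Federal tax withheld: $1,108.77 × 0.26 = $288.28
Medicare tax: $1,255.15 × 0.013 = $16.32
State unemployment insurance (employee share): $1,255.15 × 0.0072 = $9.04
Legal plan premium: $85.43
Total deductions = $50.94 + $95.44 + $70.41 + $14.08 + $288.28 + $16.32 + $9.04 + $85.43 = $629.94
Net pay = $1,255.15 − $629.94 = $625.21

$625.21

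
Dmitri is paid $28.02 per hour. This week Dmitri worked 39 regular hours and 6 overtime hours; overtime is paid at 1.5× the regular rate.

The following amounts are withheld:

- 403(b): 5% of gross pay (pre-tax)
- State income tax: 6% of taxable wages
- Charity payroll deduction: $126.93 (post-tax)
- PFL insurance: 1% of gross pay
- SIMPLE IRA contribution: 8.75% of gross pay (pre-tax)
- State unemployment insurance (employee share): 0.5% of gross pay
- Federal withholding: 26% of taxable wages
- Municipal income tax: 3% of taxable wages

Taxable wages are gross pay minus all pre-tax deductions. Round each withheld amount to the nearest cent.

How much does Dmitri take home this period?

Regular pay: 39 × $28.02 = $1,092.78
Overtime pay: 6 × $28.02 × 1.5 = $252.18
Gross pay = $1,092.78 + $252.18 = $1,344.96
403(b): $1,344.96 × 0.05 = $67.25
SIMPLE IRA contribution: $1,344.96 × 0.0875 = $117.68
Pre-tax total = $67.25 + $117.68 = $184.93
Taxable wages = $1,344.96 − $184.93 = $1,160.03
Municipal income tax: $1,160.03 × 0.03 = $34.80
State income tax: $1,160.03 × 0.06 = $69.60
Federal withholding: $1,160.03 × 0.26 = $301.61
PFL insurance: $1,344.96 × 0.01 = $13.45
State unemployment insurance (employee share): $1,344.96 × 0.005 = $6.72
Charity payroll deduction: $126.93
Total deductions = $67.25 + $117.68 + $34.80 + $69.60 + $301.61 + $13.45 + $6.72 + $126.93 = $738.04
Net pay = $1,344.96 − $738.04 = $606.92

$606.92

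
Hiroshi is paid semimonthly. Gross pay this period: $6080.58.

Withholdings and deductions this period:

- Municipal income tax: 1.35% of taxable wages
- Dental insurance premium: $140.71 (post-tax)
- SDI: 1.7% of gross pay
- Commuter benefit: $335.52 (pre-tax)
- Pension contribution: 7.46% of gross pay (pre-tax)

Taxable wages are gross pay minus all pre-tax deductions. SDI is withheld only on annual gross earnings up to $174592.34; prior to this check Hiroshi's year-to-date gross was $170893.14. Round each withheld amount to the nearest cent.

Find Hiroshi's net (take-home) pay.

$5016.42

Pension contribution: $6080.58 × 0.0746 = $453.61
Commuter benefit: $335.52
Pre-tax total = $453.61 + $335.52 = $789.13
Taxable wages = $6080.58 − $789.13 = $5291.45
Municipal income tax: $5291.45 × 0.0135 = $71.43
SDI: only $174592.34 − $170893.14 = $3699.20 of this check is subject → $3699.20 × 0.017 = $62.89
Dental insurance premium: $140.71
Total deductions = $453.61 + $335.52 + $71.43 + $62.89 + $140.71 = $1064.16
Net pay = $6080.58 − $1064.16 = $5016.42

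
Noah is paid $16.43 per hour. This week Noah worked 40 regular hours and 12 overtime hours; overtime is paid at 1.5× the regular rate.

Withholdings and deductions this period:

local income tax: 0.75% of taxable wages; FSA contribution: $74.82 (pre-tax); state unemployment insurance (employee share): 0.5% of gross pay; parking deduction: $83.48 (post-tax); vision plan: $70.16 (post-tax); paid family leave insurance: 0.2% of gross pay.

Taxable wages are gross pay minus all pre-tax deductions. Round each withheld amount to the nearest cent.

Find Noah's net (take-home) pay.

Regular pay: 40 × $16.43 = $657.20
Overtime pay: 12 × $16.43 × 1.5 = $295.74
Gross pay = $657.20 + $295.74 = $952.94
FSA contribution: $74.82
Taxable wages = $952.94 − $74.82 = $878.12
Local income tax: $878.12 × 0.0075 = $6.59
Paid family leave insurance: $952.94 × 0.002 = $1.91
State unemployment insurance (employee share): $952.94 × 0.005 = $4.76
Parking deduction: $83.48
Vision plan: $70.16
Total deductions = $74.82 + $6.59 + $1.91 + $4.76 + $83.48 + $70.16 = $241.72
Net pay = $952.94 − $241.72 = $711.22

$711.22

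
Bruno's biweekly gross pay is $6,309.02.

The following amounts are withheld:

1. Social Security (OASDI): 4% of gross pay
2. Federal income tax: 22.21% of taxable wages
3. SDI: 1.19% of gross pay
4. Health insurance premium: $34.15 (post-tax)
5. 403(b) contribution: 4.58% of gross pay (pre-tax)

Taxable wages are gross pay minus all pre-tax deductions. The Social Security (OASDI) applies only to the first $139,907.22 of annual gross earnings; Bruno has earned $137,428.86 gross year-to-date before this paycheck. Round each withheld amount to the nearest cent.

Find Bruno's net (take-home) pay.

$4,474.65

403(b) contribution: $6,309.02 × 0.0458 = $288.95
Taxable wages = $6,309.02 − $288.95 = $6,020.07
Federal income tax: $6,020.07 × 0.2221 = $1,337.06
Social Security (OASDI): only $139,907.22 − $137,428.86 = $2,478.36 of this check is subject → $2,478.36 × 0.04 = $99.13
SDI: $6,309.02 × 0.0119 = $75.08
Health insurance premium: $34.15
Total deductions = $288.95 + $1,337.06 + $99.13 + $75.08 + $34.15 = $1,834.37
Net pay = $6,309.02 − $1,834.37 = $4,474.65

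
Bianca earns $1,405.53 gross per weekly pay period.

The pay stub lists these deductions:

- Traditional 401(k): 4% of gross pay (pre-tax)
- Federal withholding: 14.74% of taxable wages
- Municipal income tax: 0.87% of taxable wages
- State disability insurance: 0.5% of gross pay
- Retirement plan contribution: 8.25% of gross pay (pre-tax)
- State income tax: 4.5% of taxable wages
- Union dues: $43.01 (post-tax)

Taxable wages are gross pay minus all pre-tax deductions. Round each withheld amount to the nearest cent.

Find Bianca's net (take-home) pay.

Retirement plan contribution: $1,405.53 × 0.0825 = $115.96
Traditional 401(k): $1,405.53 × 0.04 = $56.22
Pre-tax total = $115.96 + $56.22 = $172.18
Taxable wages = $1,405.53 − $172.18 = $1,233.35
Federal withholding: $1,233.35 × 0.1474 = $181.80
State income tax: $1,233.35 × 0.045 = $55.50
Municipal income tax: $1,233.35 × 0.0087 = $10.73
State disability insurance: $1,405.53 × 0.005 = $7.03
Union dues: $43.01
Total deductions = $115.96 + $56.22 + $181.80 + $55.50 + $10.73 + $7.03 + $43.01 = $470.25
Net pay = $1,405.53 − $470.25 = $935.28

$935.28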